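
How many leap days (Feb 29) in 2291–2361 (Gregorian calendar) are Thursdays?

2

Leap years in 2291–2361: 17 of them.
Feb 29 weekday advances by 5 (mod 7) from one leap year to the next four years later (or differs when a century non-leap intervenes).
Leap-day weekdays: 2292:Mon 2296:Sat 2304:Mon 2308:Sat 2312:Thu✓ 2316:Tue 2320:Sun 2324:Fri 2328:Wed 2332:Mon 2336:Sat 2340:Thu✓ 2344:Tue 2348:Sun 2352:Fri 2356:Wed 2360:Mon
Thursday: 2312, 2340 → 2.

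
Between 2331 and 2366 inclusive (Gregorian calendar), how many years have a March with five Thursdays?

March has 31 days; it has five Thursdays when Thursday falls among the first (month-length − 28) days — i.e. when March 1 is one of Thursday/Wednesday/Tuesday.
March 1 by year: 2331:Sun 2332:Tue✓ 2333:Wed✓ 2334:Thu✓ 2335:Fri 2336:Sun 2337:Mon 2338:Tue✓ 2339:Wed✓ 2340:Fri 2341:Sat 2342:Sun 2343:Mon 2344:Wed✓ 2345:Thu✓ …(6 more)… 2352:Sat 2353:Sun 2354:Mon 2355:Tue✓ 2356:Thu✓ 2357:Fri 2358:Sat 2359:Sun 2360:Tue✓ 2361:Wed✓ 2362:Thu✓ 2363:Fri 2364:Sun 2365:Mon 2366:Tue✓
Years with five Thursdays: 2332, 2333, 2334, 2338, 2339, 2344, 2345, 2349, 2350, 2351, 2355, 2356, 2360, 2361, 2362, 2366 → 16.

16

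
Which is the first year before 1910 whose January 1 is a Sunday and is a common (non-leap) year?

1905

Jan 1 advances by 2 weekdays after a leap year and by 1 after a common year.
1910: Jan 1 is Saturday.
1909: Friday
1908: Wednesday (leap)
1907: Tuesday
1906: Monday
1905: Sunday
1905 begins on a Sunday and is a common year.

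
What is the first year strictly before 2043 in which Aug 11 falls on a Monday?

2042

From one year to the next, a fixed date's weekday advances by 1, or by 2 when a Feb 29 lies between the two dates.
2043: August 11 is Tuesday.
2042: Monday (−1)
Aug 11 falls on a Monday in 2042.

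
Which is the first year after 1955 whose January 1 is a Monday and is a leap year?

Jan 1 advances by 2 weekdays after a leap year and by 1 after a common year.
1955: Jan 1 is Saturday.
1956: Sunday (leap)
1957: Tuesday
1958: Wednesday
1959: Thursday
1960: Friday (leap)
1961: Sunday
1962: Monday
1963: Tuesday
1964: Wednesday (leap)
1965: Friday
1966: Saturday
1967: Sunday
1968: Monday (leap)
1968 begins on a Monday and is a leap year.

1968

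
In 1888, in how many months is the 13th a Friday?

3

Check the 13th of each month of 1888: Jan 13: Fri, Feb 13: Mon, Mar 13: Tue, Apr 13: Fri, May 13: Sun, Jun 13: Wed, Jul 13: Fri, Aug 13: Mon, Sep 13: Thu, Oct 13: Sat, Nov 13: Tue, Dec 13: Thu.
Friday occurs in January, April, July — 3 months.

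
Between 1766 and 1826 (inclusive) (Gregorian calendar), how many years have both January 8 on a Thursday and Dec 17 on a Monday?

0

Check each year's weekday for January 8 and Dec 17:
  1766: Wed/Wed  1767: Thu/Thu  1768: Fri/Sat  1769: Sun/Sun  1770: Mon/Mon  1771: Tue/Tue  1772: Wed/Thu  1773: Fri/Fri  1774: Sat/Sat  1775: Sun/Sun  1776: Mon/Tue  1777: Wed/Wed  1778: Thu/Thu  1779: Fri/Fri  …(33 more)…  1813: Fri/Fri  1814: Sat/Sat  1815: Sun/Sun  1816: Mon/Tue  1817: Wed/Wed  1818: Thu/Thu  1819: Fri/Fri  1820: Sat/Sun  1821: Mon/Mon  1822: Tue/Tue  1823: Wed/Wed  1824: Thu/Fri  1825: Sat/Sat  1826: Sun/Sun
Both conditions hold in: no year — 0.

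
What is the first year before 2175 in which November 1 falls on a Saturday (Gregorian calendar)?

From one year to the next, a fixed date's weekday advances by 1, or by 2 when a Feb 29 lies between the two dates.
2175: November 1 is Wednesday.
2174: Tuesday (−1)
2173: Monday (−1)
2172: Sunday (−1)
2171: Friday (−2)
2170: Thursday (−1)
2169: Wednesday (−1)
2168: Tuesday (−1)
2167: Sunday (−2)
2166: Saturday (−1)
November 1 falls on a Saturday in 2166.

2166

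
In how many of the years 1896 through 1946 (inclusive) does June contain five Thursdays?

15

June has 30 days; it has five Thursdays when Thursday falls among the first (month-length − 28) days — i.e. when June 1 is one of Thursday/Wednesday.
June 1 by year: 1896:Mon 1897:Tue 1898:Wed✓ 1899:Thu✓ 1900:Fri 1901:Sat 1902:Sun 1903:Mon 1904:Wed✓ 1905:Thu✓ 1906:Fri 1907:Sat 1908:Mon 1909:Tue 1910:Wed✓ …(21 more)… 1932:Wed✓ 1933:Thu✓ 1934:Fri 1935:Sat 1936:Mon 1937:Tue 1938:Wed✓ 1939:Thu✓ 1940:Sat 1941:Sun 1942:Mon 1943:Tue 1944:Thu✓ 1945:Fri 1946:Sat
Years with five Thursdays: 1898, 1899, 1904, 1905, 1910, 1911, 1916, 1921, 1922, 1927, 1932, 1933, 1938, 1939, 1944 → 15.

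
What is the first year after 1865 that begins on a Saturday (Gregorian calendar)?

1870

Jan 1 advances by 2 weekdays after a leap year and by 1 after a common year.
1865: Jan 1 is Sunday.
1866: Monday
1867: Tuesday
1868: Wednesday (leap)
1869: Friday
1870: Saturday
1870 begins on a Saturday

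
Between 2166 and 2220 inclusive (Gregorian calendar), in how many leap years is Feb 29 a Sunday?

1

Leap years in 2166–2220: 13 of them.
Feb 29 weekday advances by 5 (mod 7) from one leap year to the next four years later (or differs when a century non-leap intervenes).
Leap-day weekdays: 2168:Mon 2172:Sat 2176:Thu 2180:Tue 2184:Sun✓ 2188:Fri 2192:Wed 2196:Mon 2204:Wed 2208:Mon 2212:Sat 2216:Thu 2220:Tue
Sunday: 2184 → 1.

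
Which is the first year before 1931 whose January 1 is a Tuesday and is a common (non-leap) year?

Jan 1 advances by 2 weekdays after a leap year and by 1 after a common year.
1931: Jan 1 is Thursday.
1930: Wednesday
1929: Tuesday
1929 begins on a Tuesday and is a common year.

1929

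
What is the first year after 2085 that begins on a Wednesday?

2087

Jan 1 advances by 2 weekdays after a leap year and by 1 after a common year.
2085: Jan 1 is Monday.
2086: Tuesday
2087: Wednesday
2087 begins on a Wednesday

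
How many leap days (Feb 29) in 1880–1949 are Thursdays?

Leap years in 1880–1949: 17 of them.
Feb 29 weekday advances by 5 (mod 7) from one leap year to the next four years later (or differs when a century non-leap intervenes).
Leap-day weekdays: 1880:Sun 1884:Fri 1888:Wed 1892:Mon 1896:Sat 1904:Mon 1908:Sat 1912:Thu✓ 1916:Tue 1920:Sun 1924:Fri 1928:Wed 1932:Mon 1936:Sat 1940:Thu✓ 1944:Tue 1948:Sun
Thursday: 1912, 1940 → 2.

2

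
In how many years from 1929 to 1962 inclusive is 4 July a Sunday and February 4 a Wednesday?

1

Check each year's weekday for 4 July and February 4:
  1929: Thu/Mon  1930: Fri/Tue  1931: Sat/Wed  1932: Mon/Thu  1933: Tue/Sat  1934: Wed/Sun  1935: Thu/Mon  1936: Sat/Tue  1937: Sun/Thu  1938: Mon/Fri  1939: Tue/Sat  1940: Thu/Sun  1941: Fri/Tue  1942: Sat/Wed  …(6 more)…  1949: Mon/Fri  1950: Tue/Sat  1951: Wed/Sun  1952: Fri/Mon  1953: Sat/Wed  1954: Sun/Thu  1955: Mon/Fri  1956: Wed/Sat  1957: Thu/Mon  1958: Fri/Tue  1959: Sat/Wed  1960: Mon/Thu  1961: Tue/Sat  1962: Wed/Sun
Both conditions hold in: 1948 — 1.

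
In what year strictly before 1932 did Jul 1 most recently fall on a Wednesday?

1931

From one year to the next, a fixed date's weekday advances by 1, or by 2 when a Feb 29 lies between the two dates.
1932: July 1 is Friday.
1931: Wednesday (−2)
Jul 1 falls on a Wednesday in 1931.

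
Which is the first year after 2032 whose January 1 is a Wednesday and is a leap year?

Jan 1 advances by 2 weekdays after a leap year and by 1 after a common year.
2032: Jan 1 is Thursday (leap).
2033: Saturday
2034: Sunday
2035: Monday
2036: Tuesday (leap)
2037: Thursday
2038: Friday
2039: Saturday
2040: Sunday (leap)
2041: Tuesday
2042: Wednesday
2043: Thursday
2044: Friday (leap)
2045: Sunday
2046: Monday
2047: Tuesday
2048: Wednesday (leap)
2048 begins on a Wednesday and is a leap year.

2048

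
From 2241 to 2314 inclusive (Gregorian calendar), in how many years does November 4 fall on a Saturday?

Track November 4's weekday year by year (advancing +1, or +2 across a Feb 29):
  2241: Thu  2242: Fri (+1)  2243: Sat (+1) ✓  2244: Mon (+2)  2245: Tue (+1)
  2246: Wed (+1)  2247: Thu (+1)  2248: Sat (+2) ✓  2249: Sun (+1)  2250: Mon (+1)
  2251: Tue (+1)  2252: Thu (+2)  2253: Fri (+1)  2254: Sat (+1) ✓  … (46 more years) …
  2301: Mon (+1)  2302: Tue (+1)  2303: Wed (+1)  2304: Fri (+2)  2305: Sat (+1) ✓
  2306: Sun (+1)  2307: Mon (+1)  2308: Wed (+2)  2309: Thu (+1)  2310: Fri (+1)
  2311: Sat (+1) ✓  2312: Mon (+2)  2313: Tue (+1)  2314: Wed (+1)
Saturday years: 2243, 2248, 2254, 2265, 2271, 2276, 2282, 2293, 2299, 2305, 2311 — 11 in total.

11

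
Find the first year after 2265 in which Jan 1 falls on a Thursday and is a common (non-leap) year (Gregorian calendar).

2274

Jan 1 advances by 2 weekdays after a leap year and by 1 after a common year.
2265: Jan 1 is Sunday.
2266: Monday
2267: Tuesday
2268: Wednesday (leap)
2269: Friday
2270: Saturday
2271: Sunday
2272: Monday (leap)
2273: Wednesday
2274: Thursday
2274 begins on a Thursday and is a common year.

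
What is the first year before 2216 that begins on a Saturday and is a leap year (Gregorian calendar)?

Jan 1 advances by 2 weekdays after a leap year and by 1 after a common year.
2216: Jan 1 is Monday (leap).
2215: Sunday
2214: Saturday
2213: Friday
2212: Wednesday (leap)
2211: Tuesday
2210: Monday
2209: Sunday
2208: Friday (leap)
2207: Thursday
2206: Wednesday
2205: Tuesday
2204: Sunday (leap)
2203: Saturday
2202: Friday
2201: Thursday
2200: Wednesday
2199: Tuesday
2198: Monday
2197: Sunday
2196: Friday (leap)
2195: Thursday
2194: Wednesday
2193: Tuesday
2192: Sunday (leap)
2191: Saturday
2190: Friday
2189: Thursday
2188: Tuesday (leap)
2187: Monday
2186: Sunday
2185: Saturday
2184: Thursday (leap)
2183: Wednesday
2182: Tuesday
2181: Monday
2180: Saturday (leap)
2180 begins on a Saturday and is a leap year.

2180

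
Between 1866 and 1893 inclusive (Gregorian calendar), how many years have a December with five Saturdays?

12

December has 31 days; it has five Saturdays when Saturday falls among the first (month-length − 28) days — i.e. when December 1 is one of Saturday/Friday/Thursday.
December 1 by year: 1866:Sat✓ 1867:Sun 1868:Tue 1869:Wed 1870:Thu✓ 1871:Fri✓ 1872:Sun 1873:Mon 1874:Tue 1875:Wed 1876:Fri✓ 1877:Sat✓ 1878:Sun 1879:Mon 1880:Wed 1881:Thu✓ 1882:Fri✓ 1883:Sat✓ 1884:Mon 1885:Tue 1886:Wed 1887:Thu✓ 1888:Sat✓ 1889:Sun 1890:Mon 1891:Tue 1892:Thu✓ 1893:Fri✓
Years with five Saturdays: 1866, 1870, 1871, 1876, 1877, 1881, 1882, 1883, 1887, 1888, 1892, 1893 → 12.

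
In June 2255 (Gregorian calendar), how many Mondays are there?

June 2255 has 30 days and begins on Friday.
The first Monday is June 4.
Mondays fall on 4, 11, 18, 25 — that's 4.

4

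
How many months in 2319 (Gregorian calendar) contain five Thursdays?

4

A month of length L has five Thursdays iff its first Thursday is on day ≤ L−28 (so day 1–3 in a 31-day month, 1–2 in a 30-day month, day 1 in a leap February).
Checking each month of 2319: Jan starts Wed (31d) ✓; Feb starts Sat (28d); Mar starts Sat (31d); Apr starts Tue (30d); May starts Thu (31d) ✓; Jun starts Sun (30d); Jul starts Tue (31d) ✓; Aug starts Fri (31d); Sep starts Mon (30d); Oct starts Wed (31d) ✓; Nov starts Sat (30d); Dec starts Mon (31d).
Five-Thursday months: January, May, July, October → 4.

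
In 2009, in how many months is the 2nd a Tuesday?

1

Check the 2nd of each month of 2009: Jan 2: Fri, Feb 2: Mon, Mar 2: Mon, Apr 2: Thu, May 2: Sat, Jun 2: Tue, Jul 2: Thu, Aug 2: Sun, Sep 2: Wed, Oct 2: Fri, Nov 2: Mon, Dec 2: Wed.
Tuesday occurs in June — 1 month.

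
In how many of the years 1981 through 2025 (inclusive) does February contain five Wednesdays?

2

February has 28 days (29 in leap years); it has five Wednesdays when Wednesday falls among the first (month-length − 28) days — i.e. when February 1 is Wednesday in a leap year (never in a common year).
February 1 by year: 1981:Sun 1982:Mon 1983:Tue 1984:Wed✓ 1985:Fri 1986:Sat 1987:Sun 1988:Mon 1989:Wed 1990:Thu 1991:Fri 1992:Sat 1993:Mon 1994:Tue 1995:Wed …(15 more)… 2011:Tue 2012:Wed✓ 2013:Fri 2014:Sat 2015:Sun 2016:Mon 2017:Wed 2018:Thu 2019:Fri 2020:Sat 2021:Mon 2022:Tue 2023:Wed 2024:Thu 2025:Sat
Years with five Wednesdays: 1984, 2012 → 2.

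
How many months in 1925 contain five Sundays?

A month of length L has five Sundays iff its first Sunday is on day ≤ L−28 (so day 1–3 in a 31-day month, 1–2 in a 30-day month, day 1 in a leap February).
Checking each month of 1925: Jan starts Thu (31d); Feb starts Sun (28d); Mar starts Sun (31d) ✓; Apr starts Wed (30d); May starts Fri (31d) ✓; Jun starts Mon (30d); Jul starts Wed (31d); Aug starts Sat (31d) ✓; Sep starts Tue (30d); Oct starts Thu (31d); Nov starts Sun (30d) ✓; Dec starts Tue (31d).
Five-Sunday months: March, May, August, November → 4.

4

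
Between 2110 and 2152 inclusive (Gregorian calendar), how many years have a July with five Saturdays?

19

July has 31 days; it has five Saturdays when Saturday falls among the first (month-length − 28) days — i.e. when July 1 is one of Saturday/Friday/Thursday.
July 1 by year: 2110:Tue 2111:Wed 2112:Fri✓ 2113:Sat✓ 2114:Sun 2115:Mon 2116:Wed 2117:Thu✓ 2118:Fri✓ 2119:Sat✓ 2120:Mon 2121:Tue 2122:Wed 2123:Thu✓ 2124:Sat✓ …(13 more)… 2138:Tue 2139:Wed 2140:Fri✓ 2141:Sat✓ 2142:Sun 2143:Mon 2144:Wed 2145:Thu✓ 2146:Fri✓ 2147:Sat✓ 2148:Mon 2149:Tue 2150:Wed 2151:Thu✓ 2152:Sat✓
Years with five Saturdays: 2112, 2113, 2117, 2118, 2119, 2123, 2124, 2128, 2129, 2130, 2134, 2135, 2140, 2141, 2145, 2146, 2147, 2151, 2152 → 19.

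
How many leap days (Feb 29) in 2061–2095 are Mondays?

Leap years in 2061–2095: 8 of them.
Feb 29 weekday advances by 5 (mod 7) from one leap year to the next four years later (or differs when a century non-leap intervenes).
Leap-day weekdays: 2064:Fri 2068:Wed 2072:Mon✓ 2076:Sat 2080:Thu 2084:Tue 2088:Sun 2092:Fri
Monday: 2072 → 1.

1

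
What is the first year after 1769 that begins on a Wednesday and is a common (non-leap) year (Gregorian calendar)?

Jan 1 advances by 2 weekdays after a leap year and by 1 after a common year.
1769: Jan 1 is Sunday.
1770: Monday
1771: Tuesday
1772: Wednesday (leap)
1773: Friday
1774: Saturday
1775: Sunday
1776: Monday (leap)
1777: Wednesday
1777 begins on a Wednesday and is a common year.

1777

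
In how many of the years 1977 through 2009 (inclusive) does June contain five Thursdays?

10

June has 30 days; it has five Thursdays when Thursday falls among the first (month-length − 28) days — i.e. when June 1 is one of Thursday/Wednesday.
June 1 by year: 1977:Wed✓ 1978:Thu✓ 1979:Fri 1980:Sun 1981:Mon 1982:Tue 1983:Wed✓ 1984:Fri 1985:Sat 1986:Sun 1987:Mon 1988:Wed✓ 1989:Thu✓ 1990:Fri 1991:Sat …(3 more)… 1995:Thu✓ 1996:Sat 1997:Sun 1998:Mon 1999:Tue 2000:Thu✓ 2001:Fri 2002:Sat 2003:Sun 2004:Tue 2005:Wed✓ 2006:Thu✓ 2007:Fri 2008:Sun 2009:Mon
Years with five Thursdays: 1977, 1978, 1983, 1988, 1989, 1994, 1995, 2000, 2005, 2006 → 10.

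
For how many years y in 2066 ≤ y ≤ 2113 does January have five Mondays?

January has 31 days; it has five Mondays when Monday falls among the first (month-length − 28) days — i.e. when January 1 is one of Monday/Sunday/Saturday.
January 1 by year: 2066:Fri 2067:Sat✓ 2068:Sun✓ 2069:Tue 2070:Wed 2071:Thu 2072:Fri 2073:Sun✓ 2074:Mon✓ 2075:Tue 2076:Wed 2077:Fri 2078:Sat✓ 2079:Sun✓ 2080:Mon✓ …(18 more)… 2099:Thu 2100:Fri 2101:Sat✓ 2102:Sun✓ 2103:Mon✓ 2104:Tue 2105:Thu 2106:Fri 2107:Sat✓ 2108:Sun✓ 2109:Tue 2110:Wed 2111:Thu 2112:Fri 2113:Sun✓
Years with five Mondays: 2067, 2068, 2073, 2074, 2078, 2079, 2080, 2084, 2085, 2089, 2090, 2091, 2095, 2096, 2101, 2102, 2103, 2107, 2108, 2113 → 20.

20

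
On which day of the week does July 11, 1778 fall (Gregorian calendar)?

Saturday

January 1, 1778 is a Thursday.
July 11 is day 192 of the year, i.e. 191 days after Jan 1.
191 mod 7 = 2, so advance 2 weekdays from Thursday: Saturday.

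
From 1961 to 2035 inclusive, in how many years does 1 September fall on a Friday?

12

Track 1 September's weekday year by year (advancing +1, or +2 across a Feb 29):
  1961: Fri ✓  1962: Sat (+1)  1963: Sun (+1)  1964: Tue (+2)  1965: Wed (+1)
  1966: Thu (+1)  1967: Fri (+1) ✓  1968: Sun (+2)  1969: Mon (+1)  1970: Tue (+1)
  1971: Wed (+1)  1972: Fri (+2) ✓  1973: Sat (+1)  1974: Sun (+1)  … (47 more years) …
  2022: Thu (+1)  2023: Fri (+1) ✓  2024: Sun (+2)  2025: Mon (+1)  2026: Tue (+1)
  2027: Wed (+1)  2028: Fri (+2) ✓  2029: Sat (+1)  2030: Sun (+1)  2031: Mon (+1)
  2032: Wed (+2)  2033: Thu (+1)  2034: Fri (+1) ✓  2035: Sat (+1)
Friday years: 1961, 1967, 1972, 1978, 1989, 1995, 2000, 2006, 2017, 2023, 2028, 2034 — 12 in total.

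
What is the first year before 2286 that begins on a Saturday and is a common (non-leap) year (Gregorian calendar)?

Jan 1 advances by 2 weekdays after a leap year and by 1 after a common year.
2286: Jan 1 is Friday.
2285: Thursday
2284: Tuesday (leap)
2283: Monday
2282: Sunday
2281: Saturday
2281 begins on a Saturday and is a common year.

2281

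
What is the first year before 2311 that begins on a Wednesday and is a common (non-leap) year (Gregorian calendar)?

Jan 1 advances by 2 weekdays after a leap year and by 1 after a common year.
2311: Jan 1 is Sunday.
2310: Saturday
2309: Friday
2308: Wednesday (leap)
2307: Tuesday
2306: Monday
2305: Sunday
2304: Friday (leap)
2303: Thursday
2302: Wednesday
2302 begins on a Wednesday and is a common year.

2302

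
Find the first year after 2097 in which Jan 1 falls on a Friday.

2100

Jan 1 advances by 2 weekdays after a leap year and by 1 after a common year.
2097: Jan 1 is Tuesday.
2098: Wednesday
2099: Thursday
2100: Friday
2100 begins on a Friday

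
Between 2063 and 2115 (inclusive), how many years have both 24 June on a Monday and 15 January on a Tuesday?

Check each year's weekday for 24 June and 15 January:
  2063: Sun/Mon  2064: Tue/Tue  2065: Wed/Thu  2066: Thu/Fri  2067: Fri/Sat  2068: Sun/Sun  2069: Mon/Tue ✓  2070: Tue/Wed  2071: Wed/Thu  2072: Fri/Fri  2073: Sat/Sun  2074: Sun/Mon  2075: Mon/Tue ✓  2076: Wed/Wed  …(25 more)…  2102: Sat/Sun  2103: Sun/Mon  2104: Tue/Tue  2105: Wed/Thu  2106: Thu/Fri  2107: Fri/Sat  2108: Sun/Sun  2109: Mon/Tue ✓  2110: Tue/Wed  2111: Wed/Thu  2112: Fri/Fri  2113: Sat/Sun  2114: Sun/Mon  2115: Mon/Tue ✓
Both conditions hold in: 2069, 2075, 2086, 2097, 2109, 2115 — 6.

6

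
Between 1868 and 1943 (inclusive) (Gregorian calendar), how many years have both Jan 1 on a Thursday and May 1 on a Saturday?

2

Check each year's weekday for Jan 1 and May 1:
  1868: Wed/Fri  1869: Fri/Sat  1870: Sat/Sun  1871: Sun/Mon  1872: Mon/Wed  1873: Wed/Thu  1874: Thu/Fri  1875: Fri/Sat  1876: Sat/Mon  1877: Mon/Tue  1878: Tue/Wed  1879: Wed/Thu  1880: Thu/Sat ✓  1881: Sat/Sun  …(48 more)…  1930: Wed/Thu  1931: Thu/Fri  1932: Fri/Sun  1933: Sun/Mon  1934: Mon/Tue  1935: Tue/Wed  1936: Wed/Fri  1937: Fri/Sat  1938: Sat/Sun  1939: Sun/Mon  1940: Mon/Wed  1941: Wed/Thu  1942: Thu/Fri  1943: Fri/Sat
Both conditions hold in: 1880, 1920 — 2.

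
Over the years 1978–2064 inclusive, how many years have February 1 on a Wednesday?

Track February 1's weekday year by year (advancing +1, or +2 across a Feb 29):
  1978: Wed ✓  1979: Thu (+1)  1980: Fri (+1)  1981: Sun (+2)  1982: Mon (+1)
  1983: Tue (+1)  1984: Wed (+1) ✓  1985: Fri (+2)  1986: Sat (+1)  1987: Sun (+1)
  1988: Mon (+1)  1989: Wed (+2) ✓  1990: Thu (+1)  1991: Fri (+1)  … (59 more years) …
  2051: Wed (+1) ✓  2052: Thu (+1)  2053: Sat (+2)  2054: Sun (+1)  2055: Mon (+1)
  2056: Tue (+1)  2057: Thu (+2)  2058: Fri (+1)  2059: Sat (+1)  2060: Sun (+1)
  2061: Tue (+2)  2062: Wed (+1) ✓  2063: Thu (+1)  2064: Fri (+1)
Wednesday years: 1978, 1984, 1989, 1995, 2006, 2012, 2017, 2023, 2034, 2040, 2045, 2051, 2062 — 13 in total.

13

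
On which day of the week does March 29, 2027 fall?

Monday

January 1, 2027 is a Friday.
March 29 is day 88 of the year, i.e. 87 days after Jan 1.
87 mod 7 = 3, so advance 3 weekdays from Friday: Monday.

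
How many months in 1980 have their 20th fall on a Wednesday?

Check the 20th of each month of 1980: Jan 20: Sun, Feb 20: Wed, Mar 20: Thu, Apr 20: Sun, May 20: Tue, Jun 20: Fri, Jul 20: Sun, Aug 20: Wed, Sep 20: Sat, Oct 20: Mon, Nov 20: Thu, Dec 20: Sat.
Wednesday occurs in February, August — 2 months.

2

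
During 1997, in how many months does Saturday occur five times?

A month of length L has five Saturdays iff its first Saturday is on day ≤ L−28 (so day 1–3 in a 31-day month, 1–2 in a 30-day month, day 1 in a leap February).
Checking each month of 1997: Jan starts Wed (31d); Feb starts Sat (28d); Mar starts Sat (31d) ✓; Apr starts Tue (30d); May starts Thu (31d) ✓; Jun starts Sun (30d); Jul starts Tue (31d); Aug starts Fri (31d) ✓; Sep starts Mon (30d); Oct starts Wed (31d); Nov starts Sat (30d) ✓; Dec starts Mon (31d).
Five-Saturday months: March, May, August, November → 4.

4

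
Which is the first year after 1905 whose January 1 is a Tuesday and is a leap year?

Jan 1 advances by 2 weekdays after a leap year and by 1 after a common year.
1905: Jan 1 is Sunday.
1906: Monday
1907: Tuesday
1908: Wednesday (leap)
1909: Friday
1910: Saturday
1911: Sunday
1912: Monday (leap)
1913: Wednesday
1914: Thursday
1915: Friday
1916: Saturday (leap)
1917: Monday
1918: Tuesday
1919: Wednesday
1920: Thursday (leap)
1921: Saturday
1922: Sunday
1923: Monday
1924: Tuesday (leap)
1924 begins on a Tuesday and is a leap year.

1924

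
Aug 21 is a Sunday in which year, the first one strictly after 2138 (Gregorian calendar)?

From one year to the next, a fixed date's weekday advances by 1, or by 2 when a Feb 29 lies between the two dates.
2138: August 21 is Thursday.
2139: Friday (+1)
2140: Sunday (+2)
Aug 21 falls on a Sunday in 2140.

2140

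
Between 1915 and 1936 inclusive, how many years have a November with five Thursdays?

November has 30 days; it has five Thursdays when Thursday falls among the first (month-length − 28) days — i.e. when November 1 is one of Thursday/Wednesday.
November 1 by year: 1915:Mon 1916:Wed✓ 1917:Thu✓ 1918:Fri 1919:Sat 1920:Mon 1921:Tue 1922:Wed✓ 1923:Thu✓ 1924:Sat 1925:Sun 1926:Mon 1927:Tue 1928:Thu✓ 1929:Fri 1930:Sat 1931:Sun 1932:Tue 1933:Wed✓ 1934:Thu✓ 1935:Fri 1936:Sun
Years with five Thursdays: 1916, 1917, 1922, 1923, 1928, 1933, 1934 → 7.

7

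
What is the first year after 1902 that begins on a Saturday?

Jan 1 advances by 2 weekdays after a leap year and by 1 after a common year.
1902: Jan 1 is Wednesday.
1903: Thursday
1904: Friday (leap)
1905: Sunday
1906: Monday
1907: Tuesday
1908: Wednesday (leap)
1909: Friday
1910: Saturday
1910 begins on a Saturday

1910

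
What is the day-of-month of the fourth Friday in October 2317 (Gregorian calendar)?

26

October 1, 2317 is a Monday, so the first Friday is the 5th.
The fourth Friday is 5 + 21 = 26.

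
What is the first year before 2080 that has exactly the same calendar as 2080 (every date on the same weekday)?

2052

Two years share a calendar iff Jan 1 falls on the same weekday and both are leap or both are common. 2080: Jan 1 is Monday, leap year.
2079: Jan 1 Sunday, common
2078: Jan 1 Saturday, common
2077: Jan 1 Friday, common
2076: Jan 1 Wednesday, leap
2075: Jan 1 Tuesday, common
2074: Jan 1 Monday, common
2073: Jan 1 Sunday, common
2072: Jan 1 Friday, leap
2071: Jan 1 Thursday, common
2070: Jan 1 Wednesday, common
2069: Jan 1 Tuesday, common
2068: Jan 1 Sunday, leap
2067: Jan 1 Saturday, common
2066: Jan 1 Friday, common
2065: Jan 1 Thursday, common
2064: Jan 1 Tuesday, leap
2063: Jan 1 Monday, common
2062: Jan 1 Sunday, common
2061: Jan 1 Saturday, common
2060: Jan 1 Thursday, leap
2059: Jan 1 Wednesday, common
2058: Jan 1 Tuesday, common
2057: Jan 1 Monday, common
2056: Jan 1 Saturday, leap
2055: Jan 1 Friday, common
2054: Jan 1 Thursday, common
2053: Jan 1 Wednesday, common
2052: Jan 1 Monday, leap
2052 matches on both conditions.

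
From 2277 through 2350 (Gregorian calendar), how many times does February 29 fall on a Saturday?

Leap years in 2277–2350: 17 of them.
Feb 29 weekday advances by 5 (mod 7) from one leap year to the next four years later (or differs when a century non-leap intervenes).
Leap-day weekdays: 2280:Sun 2284:Fri 2288:Wed 2292:Mon 2296:Sat✓ 2304:Mon 2308:Sat✓ 2312:Thu 2316:Tue 2320:Sun 2324:Fri 2328:Wed 2332:Mon 2336:Sat✓ 2340:Thu 2344:Tue 2348:Sun
Saturday: 2296, 2308, 2336 → 3.

3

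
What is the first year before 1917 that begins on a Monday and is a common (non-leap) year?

1906

Jan 1 advances by 2 weekdays after a leap year and by 1 after a common year.
1917: Jan 1 is Monday.
1916: Saturday (leap)
1915: Friday
1914: Thursday
1913: Wednesday
1912: Monday (leap)
1911: Sunday
1910: Saturday
1909: Friday
1908: Wednesday (leap)
1907: Tuesday
1906: Monday
1906 begins on a Monday and is a common year.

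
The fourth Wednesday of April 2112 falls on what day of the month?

27

April 1, 2112 is a Friday, so the first Wednesday is the 6th.
The fourth Wednesday is 6 + 21 = 27.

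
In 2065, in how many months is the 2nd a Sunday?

Check the 2nd of each month of 2065: Jan 2: Fri, Feb 2: Mon, Mar 2: Mon, Apr 2: Thu, May 2: Sat, Jun 2: Tue, Jul 2: Thu, Aug 2: Sun, Sep 2: Wed, Oct 2: Fri, Nov 2: Mon, Dec 2: Wed.
Sunday occurs in August — 1 month.

1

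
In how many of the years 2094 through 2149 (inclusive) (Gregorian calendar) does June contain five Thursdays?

16

June has 30 days; it has five Thursdays when Thursday falls among the first (month-length − 28) days — i.e. when June 1 is one of Thursday/Wednesday.
June 1 by year: 2094:Tue 2095:Wed✓ 2096:Fri 2097:Sat 2098:Sun 2099:Mon 2100:Tue 2101:Wed✓ 2102:Thu✓ 2103:Fri 2104:Sun 2105:Mon 2106:Tue 2107:Wed✓ 2108:Fri …(26 more)… 2135:Wed✓ 2136:Fri 2137:Sat 2138:Sun 2139:Mon 2140:Wed✓ 2141:Thu✓ 2142:Fri 2143:Sat 2144:Mon 2145:Tue 2146:Wed✓ 2147:Thu✓ 2148:Sat 2149:Sun
Years with five Thursdays: 2095, 2101, 2102, 2107, 2112, 2113, 2118, 2119, 2124, 2129, 2130, 2135, 2140, 2141, 2146, 2147 → 16.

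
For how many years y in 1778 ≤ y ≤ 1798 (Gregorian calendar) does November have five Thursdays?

7

November has 30 days; it has five Thursdays when Thursday falls among the first (month-length − 28) days — i.e. when November 1 is one of Thursday/Wednesday.
November 1 by year: 1778:Sun 1779:Mon 1780:Wed✓ 1781:Thu✓ 1782:Fri 1783:Sat 1784:Mon 1785:Tue 1786:Wed✓ 1787:Thu✓ 1788:Sat 1789:Sun 1790:Mon 1791:Tue 1792:Thu✓ 1793:Fri 1794:Sat 1795:Sun 1796:Tue 1797:Wed✓ 1798:Thu✓
Years with five Thursdays: 1780, 1781, 1786, 1787, 1792, 1797, 1798 → 7.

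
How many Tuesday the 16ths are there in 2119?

1

Check the 16th of each month of 2119: Jan 16: Mon, Feb 16: Thu, Mar 16: Thu, Apr 16: Sun, May 16: Tue, Jun 16: Fri, Jul 16: Sun, Aug 16: Wed, Sep 16: Sat, Oct 16: Mon, Nov 16: Thu, Dec 16: Sat.
Tuesday occurs in May — 1 month.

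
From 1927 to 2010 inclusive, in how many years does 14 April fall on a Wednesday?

12

Track 14 April's weekday year by year (advancing +1, or +2 across a Feb 29):
  1927: Thu  1928: Sat (+2)  1929: Sun (+1)  1930: Mon (+1)  1931: Tue (+1)
  1932: Thu (+2)  1933: Fri (+1)  1934: Sat (+1)  1935: Sun (+1)  1936: Tue (+2)
  1937: Wed (+1) ✓  1938: Thu (+1)  1939: Fri (+1)  1940: Sun (+2)  … (56 more years) …
  1997: Mon (+1)  1998: Tue (+1)  1999: Wed (+1) ✓  2000: Fri (+2)  2001: Sat (+1)
  2002: Sun (+1)  2003: Mon (+1)  2004: Wed (+2) ✓  2005: Thu (+1)  2006: Fri (+1)
  2007: Sat (+1)  2008: Mon (+2)  2009: Tue (+1)  2010: Wed (+1) ✓
Wednesday years: 1937, 1943, 1948, 1954, 1965, 1971, 1976, 1982, 1993, 1999, 2004, 2010 — 12 in total.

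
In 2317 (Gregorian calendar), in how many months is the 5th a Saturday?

Check the 5th of each month of 2317: Jan 5: Fri, Feb 5: Mon, Mar 5: Mon, Apr 5: Thu, May 5: Sat, Jun 5: Tue, Jul 5: Thu, Aug 5: Sun, Sep 5: Wed, Oct 5: Fri, Nov 5: Mon, Dec 5: Wed.
Saturday occurs in May — 1 month.

1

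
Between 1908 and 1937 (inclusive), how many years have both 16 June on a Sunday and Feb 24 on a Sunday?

3

Check each year's weekday for 16 June and Feb 24:
  1908: Tue/Mon  1909: Wed/Wed  1910: Thu/Thu  1911: Fri/Fri  1912: Sun/Sat  1913: Mon/Mon  1914: Tue/Tue  1915: Wed/Wed  1916: Fri/Thu  1917: Sat/Sat  1918: Sun/Sun ✓  1919: Mon/Mon  1920: Wed/Tue  1921: Thu/Thu  1922: Fri/Fri  1923: Sat/Sat  1924: Mon/Sun  1925: Tue/Tue  1926: Wed/Wed  1927: Thu/Thu  1928: Sat/Fri  1929: Sun/Sun ✓  1930: Mon/Mon  1931: Tue/Tue  1932: Thu/Wed  1933: Fri/Fri  1934: Sat/Sat  1935: Sun/Sun ✓  1936: Tue/Mon  1937: Wed/Wed
Both conditions hold in: 1918, 1929, 1935 — 3.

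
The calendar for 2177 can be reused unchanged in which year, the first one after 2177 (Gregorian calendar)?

2183

Two years share a calendar iff Jan 1 falls on the same weekday and both are leap or both are common. 2177: Jan 1 is Wednesday, common year.
2178: Jan 1 Thursday, common
2179: Jan 1 Friday, common
2180: Jan 1 Saturday, leap
2181: Jan 1 Monday, common
2182: Jan 1 Tuesday, common
2183: Jan 1 Wednesday, common
2183 matches on both conditions.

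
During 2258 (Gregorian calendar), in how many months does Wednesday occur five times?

A month of length L has five Wednesdays iff its first Wednesday is on day ≤ L−28 (so day 1–3 in a 31-day month, 1–2 in a 30-day month, day 1 in a leap February).
Checking each month of 2258: Jan starts Fri (31d); Feb starts Mon (28d); Mar starts Mon (31d) ✓; Apr starts Thu (30d); May starts Sat (31d); Jun starts Tue (30d) ✓; Jul starts Thu (31d); Aug starts Sun (31d); Sep starts Wed (30d) ✓; Oct starts Fri (31d); Nov starts Mon (30d); Dec starts Wed (31d) ✓.
Five-Wednesday months: March, June, September, December → 4.

4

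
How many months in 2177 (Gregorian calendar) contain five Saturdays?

4

A month of length L has five Saturdays iff its first Saturday is on day ≤ L−28 (so day 1–3 in a 31-day month, 1–2 in a 30-day month, day 1 in a leap February).
Checking each month of 2177: Jan starts Wed (31d); Feb starts Sat (28d); Mar starts Sat (31d) ✓; Apr starts Tue (30d); May starts Thu (31d) ✓; Jun starts Sun (30d); Jul starts Tue (31d); Aug starts Fri (31d) ✓; Sep starts Mon (30d); Oct starts Wed (31d); Nov starts Sat (30d) ✓; Dec starts Mon (31d).
Five-Saturday months: March, May, August, November → 4.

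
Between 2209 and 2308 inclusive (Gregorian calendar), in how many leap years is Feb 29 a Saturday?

5

Leap years in 2209–2308: 24 of them.
Feb 29 weekday advances by 5 (mod 7) from one leap year to the next four years later (or differs when a century non-leap intervenes).
Leap-day weekdays: 2212:Sat✓ 2216:Thu 2220:Tue 2224:Sun 2228:Fri 2232:Wed 2236:Mon 2240:Sat✓ 2244:Thu 2248:Tue 2252:Sun 2256:Fri 2260:Wed 2264:Mon 2268:Sat✓ 2272:Thu 2276:Tue 2280:Sun 2284:Fri 2288:Wed 2292:Mon 2296:Sat✓ 2304:Mon 2308:Sat✓
Saturday: 2212, 2240, 2268, 2296, 2308 → 5.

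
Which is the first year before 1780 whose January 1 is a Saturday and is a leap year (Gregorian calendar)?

Jan 1 advances by 2 weekdays after a leap year and by 1 after a common year.
1780: Jan 1 is Saturday (leap).
1779: Friday
1778: Thursday
1777: Wednesday
1776: Monday (leap)
1775: Sunday
1774: Saturday
1773: Friday
1772: Wednesday (leap)
1771: Tuesday
1770: Monday
1769: Sunday
1768: Friday (leap)
1767: Thursday
1766: Wednesday
1765: Tuesday
1764: Sunday (leap)
1763: Saturday
1762: Friday
1761: Thursday
1760: Tuesday (leap)
1759: Monday
1758: Sunday
1757: Saturday
1756: Thursday (leap)
1755: Wednesday
1754: Tuesday
1753: Monday
1752: Saturday (leap)
1752 begins on a Saturday and is a leap year.

1752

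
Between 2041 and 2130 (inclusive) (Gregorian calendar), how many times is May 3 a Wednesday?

13

Track May 3's weekday year by year (advancing +1, or +2 across a Feb 29):
  2041: Fri  2042: Sat (+1)  2043: Sun (+1)  2044: Tue (+2)  2045: Wed (+1) ✓
  2046: Thu (+1)  2047: Fri (+1)  2048: Sun (+2)  2049: Mon (+1)  2050: Tue (+1)
  2051: Wed (+1) ✓  2052: Fri (+2)  2053: Sat (+1)  2054: Sun (+1)  … (62 more years) …
  2117: Mon (+1)  2118: Tue (+1)  2119: Wed (+1) ✓  2120: Fri (+2)  2121: Sat (+1)
  2122: Sun (+1)  2123: Mon (+1)  2124: Wed (+2) ✓  2125: Thu (+1)  2126: Fri (+1)
  2127: Sat (+1)  2128: Mon (+2)  2129: Tue (+1)  2130: Wed (+1) ✓
Wednesday years: 2045, 2051, 2056, 2062, 2073, 2079, 2084, 2090, 2102, 2113, 2119, 2124, 2130 — 13 in total.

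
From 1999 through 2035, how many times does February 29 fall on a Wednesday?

1

Leap years in 1999–2035: 9 of them.
Feb 29 weekday advances by 5 (mod 7) from one leap year to the next four years later (or differs when a century non-leap intervenes).
Leap-day weekdays: 2000:Tue 2004:Sun 2008:Fri 2012:Wed✓ 2016:Mon 2020:Sat 2024:Thu 2028:Tue 2032:Sun
Wednesday: 2012 → 1.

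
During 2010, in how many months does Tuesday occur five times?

4

A month of length L has five Tuesdays iff its first Tuesday is on day ≤ L−28 (so day 1–3 in a 31-day month, 1–2 in a 30-day month, day 1 in a leap February).
Checking each month of 2010: Jan starts Fri (31d); Feb starts Mon (28d); Mar starts Mon (31d) ✓; Apr starts Thu (30d); May starts Sat (31d); Jun starts Tue (30d) ✓; Jul starts Thu (31d); Aug starts Sun (31d) ✓; Sep starts Wed (30d); Oct starts Fri (31d); Nov starts Mon (30d) ✓; Dec starts Wed (31d).
Five-Tuesday months: March, June, August, November → 4.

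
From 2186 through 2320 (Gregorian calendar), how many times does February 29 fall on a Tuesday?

Leap years in 2186–2320: 32 of them.
Feb 29 weekday advances by 5 (mod 7) from one leap year to the next four years later (or differs when a century non-leap intervenes).
Leap-day weekdays: 2188:Fri 2192:Wed 2196:Mon 2204:Wed 2208:Mon 2212:Sat 2216:Thu 2220:Tue✓ 2224:Sun 2228:Fri 2232:Wed 2236:Mon 2240:Sat …(6 more)… 2268:Sat 2272:Thu 2276:Tue✓ 2280:Sun 2284:Fri 2288:Wed 2292:Mon 2296:Sat 2304:Mon 2308:Sat 2312:Thu 2316:Tue✓ 2320:Sun
Tuesday: 2220, 2248, 2276, 2316 → 4.

4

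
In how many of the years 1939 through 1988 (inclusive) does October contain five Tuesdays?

21

October has 31 days; it has five Tuesdays when Tuesday falls among the first (month-length − 28) days — i.e. when October 1 is one of Tuesday/Monday/Sunday.
October 1 by year: 1939:Sun✓ 1940:Tue✓ 1941:Wed 1942:Thu 1943:Fri 1944:Sun✓ 1945:Mon✓ 1946:Tue✓ 1947:Wed 1948:Fri 1949:Sat 1950:Sun✓ 1951:Mon✓ 1952:Wed 1953:Thu …(20 more)… 1974:Tue✓ 1975:Wed 1976:Fri 1977:Sat 1978:Sun✓ 1979:Mon✓ 1980:Wed 1981:Thu 1982:Fri 1983:Sat 1984:Mon✓ 1985:Tue✓ 1986:Wed 1987:Thu 1988:Sat
Years with five Tuesdays: 1939, 1940, 1944, 1945, 1946, 1950, 1951, 1956, 1957, 1961, 1962, 1963, 1967, 1968, 1972, 1973, 1974, 1978, 1979, 1984, 1985 → 21.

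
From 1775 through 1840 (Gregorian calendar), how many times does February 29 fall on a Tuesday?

2

Leap years in 1775–1840: 16 of them.
Feb 29 weekday advances by 5 (mod 7) from one leap year to the next four years later (or differs when a century non-leap intervenes).
Leap-day weekdays: 1776:Thu 1780:Tue✓ 1784:Sun 1788:Fri 1792:Wed 1796:Mon 1804:Wed 1808:Mon 1812:Sat 1816:Thu 1820:Tue✓ 1824:Sun 1828:Fri 1832:Wed 1836:Mon 1840:Sat
Tuesday: 1780, 1820 → 2.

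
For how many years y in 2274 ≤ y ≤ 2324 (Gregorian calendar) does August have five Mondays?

21

August has 31 days; it has five Mondays when Monday falls among the first (month-length − 28) days — i.e. when August 1 is one of Monday/Sunday/Saturday.
August 1 by year: 2274:Sat✓ 2275:Sun✓ 2276:Tue 2277:Wed 2278:Thu 2279:Fri 2280:Sun✓ 2281:Mon✓ 2282:Tue 2283:Wed 2284:Fri 2285:Sat✓ 2286:Sun✓ 2287:Mon✓ 2288:Wed …(21 more)… 2310:Mon✓ 2311:Tue 2312:Thu 2313:Fri 2314:Sat✓ 2315:Sun✓ 2316:Tue 2317:Wed 2318:Thu 2319:Fri 2320:Sun✓ 2321:Mon✓ 2322:Tue 2323:Wed 2324:Fri
Years with five Mondays: 2274, 2275, 2280, 2281, 2285, 2286, 2287, 2291, 2292, 2296, 2297, 2298, 2303, 2304, 2308, 2309, 2310, 2314, 2315, 2320, 2321 → 21.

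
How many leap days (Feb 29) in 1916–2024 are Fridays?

4

Leap years in 1916–2024: 28 of them.
Feb 29 weekday advances by 5 (mod 7) from one leap year to the next four years later (or differs when a century non-leap intervenes).
Leap-day weekdays: 1916:Tue 1920:Sun 1924:Fri✓ 1928:Wed 1932:Mon 1936:Sat 1940:Thu 1944:Tue 1948:Sun 1952:Fri✓ 1956:Wed 1960:Mon 1964:Sat 1968:Thu 1972:Tue 1976:Sun 1980:Fri✓ 1984:Wed 1988:Mon 1992:Sat 1996:Thu 2000:Tue 2004:Sun 2008:Fri✓ 2012:Wed 2016:Mon 2020:Sat 2024:Thu
Friday: 1924, 1952, 1980, 2008 → 4.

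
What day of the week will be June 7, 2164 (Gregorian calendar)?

Thursday

January 1, 2164 is a Sunday.
June 7 is day 159 of the year, i.e. 158 days after Jan 1.
158 mod 7 = 4, so advance 4 weekdays from Sunday: Thursday.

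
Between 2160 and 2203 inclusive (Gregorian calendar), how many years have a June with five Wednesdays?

13

June has 30 days; it has five Wednesdays when Wednesday falls among the first (month-length − 28) days — i.e. when June 1 is one of Wednesday/Tuesday.
June 1 by year: 2160:Sun 2161:Mon 2162:Tue✓ 2163:Wed✓ 2164:Fri 2165:Sat 2166:Sun 2167:Mon 2168:Wed✓ 2169:Thu 2170:Fri 2171:Sat 2172:Mon 2173:Tue✓ 2174:Wed✓ …(14 more)… 2189:Mon 2190:Tue✓ 2191:Wed✓ 2192:Fri 2193:Sat 2194:Sun 2195:Mon 2196:Wed✓ 2197:Thu 2198:Fri 2199:Sat 2200:Sun 2201:Mon 2202:Tue✓ 2203:Wed✓
Years with five Wednesdays: 2162, 2163, 2168, 2173, 2174, 2179, 2184, 2185, 2190, 2191, 2196, 2202, 2203 → 13.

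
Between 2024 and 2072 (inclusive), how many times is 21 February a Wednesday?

Track 21 February's weekday year by year (advancing +1, or +2 across a Feb 29):
  2024: Wed ✓  2025: Fri (+2)  2026: Sat (+1)  2027: Sun (+1)  2028: Mon (+1)
  2029: Wed (+2) ✓  2030: Thu (+1)  2031: Fri (+1)  2032: Sat (+1)  2033: Mon (+2)
  2034: Tue (+1)  2035: Wed (+1) ✓  2036: Thu (+1)  2037: Sat (+2)  … (21 more years) …
  2059: Fri (+1)  2060: Sat (+1)  2061: Mon (+2)  2062: Tue (+1)  2063: Wed (+1) ✓
  2064: Thu (+1)  2065: Sat (+2)  2066: Sun (+1)  2067: Mon (+1)  2068: Tue (+1)
  2069: Thu (+2)  2070: Fri (+1)  2071: Sat (+1)  2072: Sun (+1)
Wednesday years: 2024, 2029, 2035, 2046, 2052, 2057, 2063 — 7 in total.

7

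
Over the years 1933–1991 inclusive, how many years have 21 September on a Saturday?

9

Track 21 September's weekday year by year (advancing +1, or +2 across a Feb 29):
  1933: Thu  1934: Fri (+1)  1935: Sat (+1) ✓  1936: Mon (+2)  1937: Tue (+1)
  1938: Wed (+1)  1939: Thu (+1)  1940: Sat (+2) ✓  1941: Sun (+1)  1942: Mon (+1)
  1943: Tue (+1)  1944: Thu (+2)  1945: Fri (+1)  1946: Sat (+1) ✓  … (31 more years) …
  1978: Thu (+1)  1979: Fri (+1)  1980: Sun (+2)  1981: Mon (+1)  1982: Tue (+1)
  1983: Wed (+1)  1984: Fri (+2)  1985: Sat (+1) ✓  1986: Sun (+1)  1987: Mon (+1)
  1988: Wed (+2)  1989: Thu (+1)  1990: Fri (+1)  1991: Sat (+1) ✓
Saturday years: 1935, 1940, 1946, 1957, 1963, 1968, 1974, 1985, 1991 — 9 in total.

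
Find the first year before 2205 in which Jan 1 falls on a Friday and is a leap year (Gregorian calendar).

2196

Jan 1 advances by 2 weekdays after a leap year and by 1 after a common year.
2205: Jan 1 is Tuesday.
2204: Sunday (leap)
2203: Saturday
2202: Friday
2201: Thursday
2200: Wednesday
2199: Tuesday
2198: Monday
2197: Sunday
2196: Friday (leap)
2196 begins on a Friday and is a leap year.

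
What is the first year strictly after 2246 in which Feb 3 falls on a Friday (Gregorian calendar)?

2254

From one year to the next, a fixed date's weekday advances by 1, or by 2 when a Feb 29 lies between the two dates.
2246: February 3 is Tuesday.
2247: Wednesday (+1)
2248: Thursday (+1)
2249: Saturday (+2)
2250: Sunday (+1)
2251: Monday (+1)
2252: Tuesday (+1)
2253: Thursday (+2)
2254: Friday (+1)
Feb 3 falls on a Friday in 2254.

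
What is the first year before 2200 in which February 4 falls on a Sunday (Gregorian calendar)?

From one year to the next, a fixed date's weekday advances by 1, or by 2 when a Feb 29 lies between the two dates.
2200: February 4 is Tuesday.
2199: Monday (−1)
2198: Sunday (−1)
February 4 falls on a Sunday in 2198.

2198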